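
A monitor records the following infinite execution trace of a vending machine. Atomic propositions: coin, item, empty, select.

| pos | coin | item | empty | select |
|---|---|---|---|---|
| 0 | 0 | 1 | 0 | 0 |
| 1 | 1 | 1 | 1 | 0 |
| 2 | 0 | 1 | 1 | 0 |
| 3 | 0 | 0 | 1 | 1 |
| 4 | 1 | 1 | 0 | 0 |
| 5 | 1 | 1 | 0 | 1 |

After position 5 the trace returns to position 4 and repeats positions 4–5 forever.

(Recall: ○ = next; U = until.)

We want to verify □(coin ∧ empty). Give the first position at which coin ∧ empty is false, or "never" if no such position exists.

0

At position 0 the labels are {item}, so coin ∧ empty is false there. This is the first violation.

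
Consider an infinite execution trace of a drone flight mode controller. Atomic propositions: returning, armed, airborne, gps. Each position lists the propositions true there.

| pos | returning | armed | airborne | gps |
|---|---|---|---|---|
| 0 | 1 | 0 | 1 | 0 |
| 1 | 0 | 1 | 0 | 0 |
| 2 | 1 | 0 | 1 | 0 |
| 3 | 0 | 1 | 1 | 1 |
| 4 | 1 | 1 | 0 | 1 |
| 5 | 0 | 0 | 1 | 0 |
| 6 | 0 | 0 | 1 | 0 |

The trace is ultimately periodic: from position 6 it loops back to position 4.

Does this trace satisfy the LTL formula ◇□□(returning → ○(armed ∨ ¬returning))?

Satisfied

□□(returning → ○(armed ∨ ¬returning)) holds at position 0, which is reachable from 0, so ◇□□(returning → ○(armed ∨ ¬returning)) holds.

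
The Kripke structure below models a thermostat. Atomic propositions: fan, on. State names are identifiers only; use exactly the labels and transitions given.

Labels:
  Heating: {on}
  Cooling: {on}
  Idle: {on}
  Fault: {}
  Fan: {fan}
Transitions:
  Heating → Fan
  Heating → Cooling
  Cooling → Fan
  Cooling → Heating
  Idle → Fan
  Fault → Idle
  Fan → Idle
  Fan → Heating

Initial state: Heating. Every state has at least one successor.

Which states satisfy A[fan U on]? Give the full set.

{Heating, Cooling, Idle, Fan}

States satisfying fan: {Fan}.
States satisfying on: {Heating, Cooling, Idle}.
States satisfying A[fan U on]: {Heating, Cooling, Idle, Fan}.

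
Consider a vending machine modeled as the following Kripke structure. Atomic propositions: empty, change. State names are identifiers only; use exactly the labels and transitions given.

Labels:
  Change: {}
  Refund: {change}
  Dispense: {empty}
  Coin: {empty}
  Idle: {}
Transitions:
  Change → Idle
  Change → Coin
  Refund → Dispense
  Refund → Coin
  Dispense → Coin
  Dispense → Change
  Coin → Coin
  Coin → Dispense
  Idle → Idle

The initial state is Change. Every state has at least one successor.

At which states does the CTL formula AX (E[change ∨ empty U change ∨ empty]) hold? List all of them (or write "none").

States satisfying E[change ∨ empty U change ∨ empty]: {Refund, Dispense, Coin}.
States satisfying AX (E[change ∨ empty U change ∨ empty]): {Refund, Coin}.

{Refund, Coin}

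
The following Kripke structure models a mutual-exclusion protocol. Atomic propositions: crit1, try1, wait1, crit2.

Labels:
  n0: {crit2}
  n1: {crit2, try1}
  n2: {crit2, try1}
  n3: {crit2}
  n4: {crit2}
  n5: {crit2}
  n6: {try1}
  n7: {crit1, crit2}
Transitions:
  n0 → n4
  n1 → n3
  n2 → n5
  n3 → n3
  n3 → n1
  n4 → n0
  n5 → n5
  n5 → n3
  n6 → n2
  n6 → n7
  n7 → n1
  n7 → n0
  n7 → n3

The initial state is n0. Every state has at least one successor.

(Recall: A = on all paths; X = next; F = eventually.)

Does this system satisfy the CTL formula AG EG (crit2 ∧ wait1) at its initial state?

States satisfying EG (crit2 ∧ wait1): ∅.
States satisfying AG EG (crit2 ∧ wait1): ∅.
n0 is reachable from n0 and violates EG (crit2 ∧ wait1), so AG fails at n0.
n0 ∉ Sat(AG EG (crit2 ∧ wait1)).

Violated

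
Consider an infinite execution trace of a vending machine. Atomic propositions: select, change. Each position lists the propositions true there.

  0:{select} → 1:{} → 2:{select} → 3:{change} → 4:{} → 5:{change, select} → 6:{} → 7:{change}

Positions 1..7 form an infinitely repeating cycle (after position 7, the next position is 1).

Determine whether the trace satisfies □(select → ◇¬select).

select → ◇¬select holds at every position 0..7, and those are all positions ever visited, so □(select → ◇¬select) holds.
Positions where select holds: 0, 2, 5.
Check ◇¬select at each: 0→ok, 2→ok, 5→ok.

Yes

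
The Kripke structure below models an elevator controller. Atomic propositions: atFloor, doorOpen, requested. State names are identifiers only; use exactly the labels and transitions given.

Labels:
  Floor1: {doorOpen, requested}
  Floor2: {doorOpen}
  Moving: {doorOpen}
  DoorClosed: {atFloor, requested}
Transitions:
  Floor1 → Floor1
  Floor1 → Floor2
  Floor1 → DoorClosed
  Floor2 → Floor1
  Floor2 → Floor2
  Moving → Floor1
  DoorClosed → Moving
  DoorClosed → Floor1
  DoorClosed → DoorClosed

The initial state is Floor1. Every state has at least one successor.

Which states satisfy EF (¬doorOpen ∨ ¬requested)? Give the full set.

States satisfying ¬doorOpen ∨ ¬requested: {Floor2, Moving, DoorClosed}.
States satisfying EF (¬doorOpen ∨ ¬requested): {Floor1, Floor2, Moving, DoorClosed}.

{Floor1, Floor2, Moving, DoorClosed}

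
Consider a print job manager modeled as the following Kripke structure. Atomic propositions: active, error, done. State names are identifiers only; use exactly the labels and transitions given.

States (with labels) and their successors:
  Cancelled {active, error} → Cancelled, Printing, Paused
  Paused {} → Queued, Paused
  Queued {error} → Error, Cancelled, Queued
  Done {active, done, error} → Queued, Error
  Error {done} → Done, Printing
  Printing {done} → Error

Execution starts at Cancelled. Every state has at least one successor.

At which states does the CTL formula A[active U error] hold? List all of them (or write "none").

{Cancelled, Queued, Done}

States satisfying active: {Cancelled, Done}.
States satisfying error: {Cancelled, Queued, Done}.
States satisfying A[active U error]: {Cancelled, Queued, Done}.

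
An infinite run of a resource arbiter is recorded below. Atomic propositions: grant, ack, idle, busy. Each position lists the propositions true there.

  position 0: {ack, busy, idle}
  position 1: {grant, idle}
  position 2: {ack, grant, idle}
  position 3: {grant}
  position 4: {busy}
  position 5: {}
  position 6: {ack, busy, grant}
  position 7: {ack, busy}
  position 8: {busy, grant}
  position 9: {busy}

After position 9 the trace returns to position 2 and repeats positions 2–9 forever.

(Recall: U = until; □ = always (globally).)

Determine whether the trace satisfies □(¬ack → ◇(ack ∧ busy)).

¬ack → ◇(ack ∧ busy) holds at every position 0..9, and those are all positions ever visited, so □(¬ack → ◇(ack ∧ busy)) holds.
Positions where ¬ack holds: 1, 3, 4, 5, 8, 9.
Check ◇(ack ∧ busy) at each: 1→ok, 3→ok, 4→ok, 5→ok, 8→ok, 9→ok.

Holds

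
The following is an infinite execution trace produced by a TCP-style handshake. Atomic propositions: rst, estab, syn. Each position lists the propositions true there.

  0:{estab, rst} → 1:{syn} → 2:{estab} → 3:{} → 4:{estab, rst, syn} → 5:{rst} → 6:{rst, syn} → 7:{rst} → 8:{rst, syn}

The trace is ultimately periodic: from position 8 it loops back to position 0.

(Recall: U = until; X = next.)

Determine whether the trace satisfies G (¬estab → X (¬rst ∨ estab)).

¬estab → X (¬rst ∨ estab) must hold at every position from 0 onward. It fails at position 5, so G (¬estab → X (¬rst ∨ estab)) is false.
Positions where ¬estab holds: 1, 3, 5, 6, 7, 8.
Check X (¬rst ∨ estab) at each: 1→ok, 3→ok, 5→fails, 6→fails, 7→fails, 8→ok.

Does not hold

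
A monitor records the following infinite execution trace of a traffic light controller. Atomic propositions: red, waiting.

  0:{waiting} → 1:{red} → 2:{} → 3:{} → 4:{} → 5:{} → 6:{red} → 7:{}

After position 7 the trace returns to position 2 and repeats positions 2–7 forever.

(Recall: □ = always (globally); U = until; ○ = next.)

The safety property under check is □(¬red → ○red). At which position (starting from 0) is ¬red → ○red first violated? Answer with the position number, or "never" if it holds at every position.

2

Check ¬red → ○red at each position in order: 0 ✓, 1 ✓.
At position 2 the labels are {} and the next position 3 has {}, so ¬red → ○red is false there. This is the first violation.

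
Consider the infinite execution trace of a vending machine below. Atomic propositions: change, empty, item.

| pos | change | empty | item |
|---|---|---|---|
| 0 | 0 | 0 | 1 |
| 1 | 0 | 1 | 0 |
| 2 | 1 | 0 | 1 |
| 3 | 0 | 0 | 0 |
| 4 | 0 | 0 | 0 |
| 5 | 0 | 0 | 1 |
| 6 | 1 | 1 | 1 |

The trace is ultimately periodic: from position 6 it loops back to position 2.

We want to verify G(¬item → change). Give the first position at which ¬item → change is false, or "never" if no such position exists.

Check ¬item → change at each position in order: 0 ✓.
At position 1 the labels are {empty}, so ¬item → change is false there. This is the first violation.

1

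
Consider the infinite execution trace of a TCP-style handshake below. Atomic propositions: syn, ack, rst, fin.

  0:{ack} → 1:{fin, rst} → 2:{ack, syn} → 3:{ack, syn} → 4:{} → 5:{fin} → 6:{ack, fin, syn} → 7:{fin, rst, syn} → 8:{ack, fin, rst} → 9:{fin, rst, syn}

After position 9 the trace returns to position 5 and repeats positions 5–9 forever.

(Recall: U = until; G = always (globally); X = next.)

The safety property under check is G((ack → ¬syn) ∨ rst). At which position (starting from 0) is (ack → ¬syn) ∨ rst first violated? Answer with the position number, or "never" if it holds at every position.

Check (ack → ¬syn) ∨ rst at each position in order: 0 ✓, 1 ✓.
At position 2 the labels are {ack, syn}, so (ack → ¬syn) ∨ rst is false there. This is the first violation.

2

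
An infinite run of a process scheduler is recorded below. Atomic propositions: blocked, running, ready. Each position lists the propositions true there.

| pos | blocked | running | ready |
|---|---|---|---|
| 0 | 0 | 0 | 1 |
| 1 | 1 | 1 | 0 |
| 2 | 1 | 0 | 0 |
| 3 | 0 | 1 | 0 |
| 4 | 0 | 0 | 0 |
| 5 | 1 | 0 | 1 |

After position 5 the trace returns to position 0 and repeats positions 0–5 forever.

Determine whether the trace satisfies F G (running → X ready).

G (running → X ready) is false at every position 0..5, so it never becomes true and F G (running → X ready) fails.

Does not hold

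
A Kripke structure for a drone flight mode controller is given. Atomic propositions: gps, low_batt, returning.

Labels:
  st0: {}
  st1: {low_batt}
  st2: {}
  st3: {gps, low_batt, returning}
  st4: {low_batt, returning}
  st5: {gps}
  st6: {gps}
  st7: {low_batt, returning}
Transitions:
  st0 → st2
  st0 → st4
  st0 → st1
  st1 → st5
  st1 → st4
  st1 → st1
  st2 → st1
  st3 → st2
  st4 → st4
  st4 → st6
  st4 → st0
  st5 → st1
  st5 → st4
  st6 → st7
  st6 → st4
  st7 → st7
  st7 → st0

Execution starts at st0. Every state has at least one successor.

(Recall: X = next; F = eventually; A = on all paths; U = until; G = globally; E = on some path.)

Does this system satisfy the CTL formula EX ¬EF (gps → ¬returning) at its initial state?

States satisfying ¬EF (gps → ¬returning): ∅.
States satisfying EX ¬EF (gps → ¬returning): ∅.
No suitable path/successor from st0 witnesses the formula.
st0 ∉ Sat(EX ¬EF (gps → ¬returning)).

Violated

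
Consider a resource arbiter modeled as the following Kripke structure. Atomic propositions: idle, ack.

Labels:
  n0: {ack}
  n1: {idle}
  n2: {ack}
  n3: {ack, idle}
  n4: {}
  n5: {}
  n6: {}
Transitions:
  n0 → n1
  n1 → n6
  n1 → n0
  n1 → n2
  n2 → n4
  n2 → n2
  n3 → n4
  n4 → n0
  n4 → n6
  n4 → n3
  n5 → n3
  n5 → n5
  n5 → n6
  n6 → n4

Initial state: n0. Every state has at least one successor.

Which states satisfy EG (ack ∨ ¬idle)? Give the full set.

{n2, n3, n4, n5, n6}

States satisfying ack ∨ ¬idle: {n0, n2, n3, n4, n5, n6}.
States satisfying EG (ack ∨ ¬idle): {n2, n3, n4, n5, n6}.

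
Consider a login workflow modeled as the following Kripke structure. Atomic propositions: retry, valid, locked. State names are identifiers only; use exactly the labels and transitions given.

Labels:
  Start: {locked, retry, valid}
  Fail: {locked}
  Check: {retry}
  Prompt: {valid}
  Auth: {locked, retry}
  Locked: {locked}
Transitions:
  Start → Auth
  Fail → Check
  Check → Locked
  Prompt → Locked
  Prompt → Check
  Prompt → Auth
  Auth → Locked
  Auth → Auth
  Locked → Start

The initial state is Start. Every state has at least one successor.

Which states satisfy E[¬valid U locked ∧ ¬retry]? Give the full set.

{Fail, Check, Auth, Locked}

States satisfying ¬valid: {Fail, Check, Auth, Locked}.
States satisfying locked ∧ ¬retry: {Fail, Locked}.
States satisfying E[¬valid U locked ∧ ¬retry]: {Fail, Check, Auth, Locked}.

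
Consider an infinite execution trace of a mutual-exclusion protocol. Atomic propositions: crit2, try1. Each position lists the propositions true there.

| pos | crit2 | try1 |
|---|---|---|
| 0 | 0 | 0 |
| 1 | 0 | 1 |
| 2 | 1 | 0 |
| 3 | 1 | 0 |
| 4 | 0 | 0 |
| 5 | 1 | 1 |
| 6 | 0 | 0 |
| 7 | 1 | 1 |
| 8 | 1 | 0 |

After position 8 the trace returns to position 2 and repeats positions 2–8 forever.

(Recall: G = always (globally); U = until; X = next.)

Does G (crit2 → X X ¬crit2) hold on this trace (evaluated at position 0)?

crit2 → X X ¬crit2 must hold at every position from 0 onward. It fails at position 3, so G (crit2 → X X ¬crit2) is false.
Positions where crit2 holds: 2, 3, 5, 7, 8.
Check X X ¬crit2 at each: 2→ok, 3→fails, 5→fails, 7→fails, 8→fails.

Does not hold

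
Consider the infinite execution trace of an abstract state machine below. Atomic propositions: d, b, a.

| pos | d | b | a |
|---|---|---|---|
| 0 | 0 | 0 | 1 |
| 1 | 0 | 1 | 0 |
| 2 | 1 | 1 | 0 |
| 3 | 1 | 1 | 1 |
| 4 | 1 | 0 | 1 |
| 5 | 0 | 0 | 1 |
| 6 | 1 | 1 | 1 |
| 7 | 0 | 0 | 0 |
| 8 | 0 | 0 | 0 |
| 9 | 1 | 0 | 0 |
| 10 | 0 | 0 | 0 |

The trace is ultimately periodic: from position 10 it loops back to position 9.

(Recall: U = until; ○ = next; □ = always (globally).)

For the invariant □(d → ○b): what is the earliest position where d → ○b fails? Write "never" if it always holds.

3

Check d → ○b at each position in order: 0 ✓, 1 ✓, 2 ✓.
At position 3 the labels are {a, b, d} and the next position 4 has {a, d}, so d → ○b is false there. This is the first violation.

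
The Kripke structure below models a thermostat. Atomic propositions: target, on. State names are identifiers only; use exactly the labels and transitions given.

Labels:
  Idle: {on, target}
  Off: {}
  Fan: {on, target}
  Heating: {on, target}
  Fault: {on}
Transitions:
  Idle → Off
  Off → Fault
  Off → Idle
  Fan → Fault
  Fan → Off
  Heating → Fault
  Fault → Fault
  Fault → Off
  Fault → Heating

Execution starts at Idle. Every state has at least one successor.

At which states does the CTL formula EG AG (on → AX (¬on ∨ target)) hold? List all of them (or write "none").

States satisfying AG (on → AX (¬on ∨ target)): ∅.
States satisfying EG AG (on → AX (¬on ∨ target)): ∅.

none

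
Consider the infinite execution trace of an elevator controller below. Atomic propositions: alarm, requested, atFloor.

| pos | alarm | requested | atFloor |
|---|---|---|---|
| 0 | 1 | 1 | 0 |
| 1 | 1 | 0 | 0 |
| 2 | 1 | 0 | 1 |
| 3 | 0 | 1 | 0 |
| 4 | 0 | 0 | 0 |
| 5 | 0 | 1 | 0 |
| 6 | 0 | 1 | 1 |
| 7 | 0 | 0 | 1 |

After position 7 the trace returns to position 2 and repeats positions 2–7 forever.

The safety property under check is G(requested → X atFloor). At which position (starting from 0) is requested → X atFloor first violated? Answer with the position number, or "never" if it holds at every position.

At position 0 the labels are {alarm, requested} and the next position 1 has {alarm}, so requested → X atFloor is false there. This is the first violation.

0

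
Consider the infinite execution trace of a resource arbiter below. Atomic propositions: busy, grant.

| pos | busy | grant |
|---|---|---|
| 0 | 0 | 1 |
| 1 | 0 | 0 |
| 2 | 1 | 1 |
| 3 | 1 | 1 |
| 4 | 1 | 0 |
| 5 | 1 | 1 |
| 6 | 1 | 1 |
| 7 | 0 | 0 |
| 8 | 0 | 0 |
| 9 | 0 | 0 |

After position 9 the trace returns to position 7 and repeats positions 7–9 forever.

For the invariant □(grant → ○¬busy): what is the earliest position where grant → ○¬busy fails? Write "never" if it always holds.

Check grant → ○¬busy at each position in order: 0 ✓, 1 ✓.
At position 2 the labels are {busy, grant} and the next position 3 has {busy, grant}, so grant → ○¬busy is false there. This is the first violation.

2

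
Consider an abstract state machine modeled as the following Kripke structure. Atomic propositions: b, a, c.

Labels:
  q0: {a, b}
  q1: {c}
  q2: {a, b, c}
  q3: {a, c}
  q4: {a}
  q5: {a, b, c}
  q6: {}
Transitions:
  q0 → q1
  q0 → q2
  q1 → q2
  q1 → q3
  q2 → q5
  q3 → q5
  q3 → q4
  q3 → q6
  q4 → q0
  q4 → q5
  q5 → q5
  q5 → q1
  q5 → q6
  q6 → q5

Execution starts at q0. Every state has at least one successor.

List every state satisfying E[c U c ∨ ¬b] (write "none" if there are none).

States satisfying c: {q1, q2, q3, q5}.
States satisfying c ∨ ¬b: {q1, q2, q3, q4, q5, q6}.
States satisfying E[c U c ∨ ¬b]: {q1, q2, q3, q4, q5, q6}.

{q1, q2, q3, q4, q5, q6}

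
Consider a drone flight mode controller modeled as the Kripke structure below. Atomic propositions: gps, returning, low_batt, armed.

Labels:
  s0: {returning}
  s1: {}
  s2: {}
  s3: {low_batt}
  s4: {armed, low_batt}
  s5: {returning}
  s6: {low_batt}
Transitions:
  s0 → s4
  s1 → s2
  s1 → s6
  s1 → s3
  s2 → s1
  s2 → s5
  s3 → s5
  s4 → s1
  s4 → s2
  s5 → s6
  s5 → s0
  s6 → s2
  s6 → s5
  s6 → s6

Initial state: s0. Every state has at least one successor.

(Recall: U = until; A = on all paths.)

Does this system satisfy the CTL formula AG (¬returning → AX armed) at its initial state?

Violated

States satisfying ¬returning → AX armed: {s0, s5}.
States satisfying AG (¬returning → AX armed): ∅.
s1 is reachable from s0 and violates ¬returning → AX armed, so AG fails at s0.
s0 ∉ Sat(AG (¬returning → AX armed)).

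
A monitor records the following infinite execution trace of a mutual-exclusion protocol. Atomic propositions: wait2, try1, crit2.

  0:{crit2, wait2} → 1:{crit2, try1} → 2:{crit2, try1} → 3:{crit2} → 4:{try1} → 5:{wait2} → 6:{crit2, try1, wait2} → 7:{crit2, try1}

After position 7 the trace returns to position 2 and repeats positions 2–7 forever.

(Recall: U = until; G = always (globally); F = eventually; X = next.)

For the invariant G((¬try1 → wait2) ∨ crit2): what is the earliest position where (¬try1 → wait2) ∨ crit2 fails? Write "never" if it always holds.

(¬try1 → wait2) ∨ crit2 holds at every position 0..7, and those are all the positions the trace ever visits, so the invariant G((¬try1 → wait2) ∨ crit2) is never violated.

never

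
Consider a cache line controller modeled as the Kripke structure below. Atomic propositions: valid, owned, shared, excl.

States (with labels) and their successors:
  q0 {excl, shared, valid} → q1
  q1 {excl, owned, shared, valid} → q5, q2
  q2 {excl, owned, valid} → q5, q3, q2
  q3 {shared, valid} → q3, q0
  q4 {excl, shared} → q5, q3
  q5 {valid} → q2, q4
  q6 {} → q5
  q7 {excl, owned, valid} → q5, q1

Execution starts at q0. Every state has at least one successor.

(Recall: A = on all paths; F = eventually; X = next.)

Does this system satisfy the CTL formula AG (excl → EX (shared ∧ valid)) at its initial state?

States satisfying excl → EX (shared ∧ valid): {q0, q2, q3, q4, q5, q6, q7}.
States satisfying AG (excl → EX (shared ∧ valid)): ∅.
q1 is reachable from q0 and violates excl → EX (shared ∧ valid), so AG fails at q0.
q0 ∉ Sat(AG (excl → EX (shared ∧ valid))).

No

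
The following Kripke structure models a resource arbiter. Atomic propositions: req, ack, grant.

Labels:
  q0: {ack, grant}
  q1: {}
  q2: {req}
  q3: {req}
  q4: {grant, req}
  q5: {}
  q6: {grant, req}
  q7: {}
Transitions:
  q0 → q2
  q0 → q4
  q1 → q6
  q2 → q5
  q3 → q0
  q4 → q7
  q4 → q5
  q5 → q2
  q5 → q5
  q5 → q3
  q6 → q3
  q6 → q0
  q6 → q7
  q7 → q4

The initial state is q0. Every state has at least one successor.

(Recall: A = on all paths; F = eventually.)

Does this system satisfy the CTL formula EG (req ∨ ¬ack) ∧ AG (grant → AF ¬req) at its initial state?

Violated

States satisfying req ∨ ¬ack: {q1, q2, q3, q4, q5, q6, q7}.
States satisfying EG (req ∨ ¬ack): {q1, q2, q4, q5, q6, q7}.
States satisfying grant → AF ¬req: {q0, q1, q2, q3, q4, q5, q6, q7}.
States satisfying AG (grant → AF ¬req): {q0, q1, q2, q3, q4, q5, q6, q7}.
States satisfying EG (req ∨ ¬ack) ∧ AG (grant → AF ¬req): {q1, q2, q4, q5, q6, q7}.
q0 ∉ Sat(EG (req ∨ ¬ack) ∧ AG (grant → AF ¬req)).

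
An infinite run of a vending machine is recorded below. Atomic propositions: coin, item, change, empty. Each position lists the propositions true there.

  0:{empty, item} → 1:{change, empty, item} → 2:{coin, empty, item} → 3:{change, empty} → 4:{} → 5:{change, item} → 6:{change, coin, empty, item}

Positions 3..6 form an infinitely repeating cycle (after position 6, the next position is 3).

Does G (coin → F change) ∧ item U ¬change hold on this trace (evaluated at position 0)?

Holds

coin → F change holds at every position 0..6, and those are all positions ever visited, so G (coin → F change) holds.
Positions where coin holds: 2, 6.
Check F change at each: 2→ok, 6→ok.
Walking from position 0: ¬change first holds at position 0, and item holds at every earlier position along the way, so item U ¬change holds.
At position 0: G (coin → F change) is true; item U ¬change is true; so G (coin → F change) ∧ item U ¬change is true.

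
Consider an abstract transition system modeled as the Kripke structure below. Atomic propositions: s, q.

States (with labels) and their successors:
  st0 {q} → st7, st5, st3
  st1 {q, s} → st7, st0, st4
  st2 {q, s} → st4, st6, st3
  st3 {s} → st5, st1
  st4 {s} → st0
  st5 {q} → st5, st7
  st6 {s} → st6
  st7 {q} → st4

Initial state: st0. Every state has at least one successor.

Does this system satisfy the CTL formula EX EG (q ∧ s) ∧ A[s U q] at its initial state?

Does not hold

States satisfying EG (q ∧ s): ∅.
States satisfying EX EG (q ∧ s): ∅.
States satisfying s: {st1, st2, st3, st4, st6}.
States satisfying q: {st0, st1, st2, st5, st7}.
States satisfying A[s U q]: {st0, st1, st2, st3, st4, st5, st7}.
States satisfying EX EG (q ∧ s) ∧ A[s U q]: ∅.
st0 ∉ Sat(EX EG (q ∧ s) ∧ A[s U q]).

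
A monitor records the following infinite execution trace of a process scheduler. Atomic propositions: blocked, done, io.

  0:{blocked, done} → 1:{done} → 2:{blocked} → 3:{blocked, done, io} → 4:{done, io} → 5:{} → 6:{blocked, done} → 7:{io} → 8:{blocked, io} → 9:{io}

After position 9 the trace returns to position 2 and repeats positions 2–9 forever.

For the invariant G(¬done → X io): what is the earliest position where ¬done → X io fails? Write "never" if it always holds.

Check ¬done → X io at each position in order: 0 ✓, 1 ✓, 2 ✓, 3 ✓, 4 ✓.
At position 5 the labels are {} and the next position 6 has {blocked, done}, so ¬done → X io is false there. This is the first violation.

5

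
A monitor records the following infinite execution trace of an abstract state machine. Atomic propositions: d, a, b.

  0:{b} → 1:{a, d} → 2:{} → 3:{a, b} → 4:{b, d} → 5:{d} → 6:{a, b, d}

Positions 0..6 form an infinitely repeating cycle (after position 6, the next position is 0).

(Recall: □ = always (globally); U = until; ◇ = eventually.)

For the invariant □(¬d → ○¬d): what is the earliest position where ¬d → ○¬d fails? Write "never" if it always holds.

0

At position 0 the labels are {b} and the next position 1 has {a, d}, so ¬d → ○¬d is false there. This is the first violation.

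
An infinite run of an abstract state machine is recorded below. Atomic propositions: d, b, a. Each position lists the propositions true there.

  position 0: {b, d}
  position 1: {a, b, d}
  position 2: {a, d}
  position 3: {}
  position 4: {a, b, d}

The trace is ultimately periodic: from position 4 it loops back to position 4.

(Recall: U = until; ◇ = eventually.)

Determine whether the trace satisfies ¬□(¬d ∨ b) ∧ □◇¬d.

◇¬d must hold at every position from 0 onward. It fails at position 4, so □◇¬d is false.
At position 0: ¬□(¬d ∨ b) is true; □◇¬d is false; so ¬□(¬d ∨ b) ∧ □◇¬d is false.

Violated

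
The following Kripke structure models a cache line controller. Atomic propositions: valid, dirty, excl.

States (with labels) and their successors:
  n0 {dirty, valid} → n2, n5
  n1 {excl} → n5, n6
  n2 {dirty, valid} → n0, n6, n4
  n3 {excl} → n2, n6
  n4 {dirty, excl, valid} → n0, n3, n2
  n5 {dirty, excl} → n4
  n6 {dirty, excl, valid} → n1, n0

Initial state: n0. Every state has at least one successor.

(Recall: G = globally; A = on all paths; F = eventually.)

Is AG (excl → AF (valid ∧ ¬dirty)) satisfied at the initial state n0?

States satisfying excl → AF (valid ∧ ¬dirty): {n0, n2}.
States satisfying AG (excl → AF (valid ∧ ¬dirty)): ∅.
n1 is reachable from n0 and violates excl → AF (valid ∧ ¬dirty), so AG fails at n0.
n0 ∉ Sat(AG (excl → AF (valid ∧ ¬dirty))).

Does not hold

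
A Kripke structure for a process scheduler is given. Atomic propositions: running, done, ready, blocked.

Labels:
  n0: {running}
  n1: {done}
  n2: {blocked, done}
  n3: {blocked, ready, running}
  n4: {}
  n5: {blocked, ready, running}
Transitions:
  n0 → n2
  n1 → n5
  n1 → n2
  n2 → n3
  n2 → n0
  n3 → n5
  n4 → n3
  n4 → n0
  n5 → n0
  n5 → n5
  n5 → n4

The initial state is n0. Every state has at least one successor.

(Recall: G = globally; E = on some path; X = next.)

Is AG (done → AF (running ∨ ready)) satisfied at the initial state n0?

Satisfied

States satisfying done → AF (running ∨ ready): {n0, n1, n2, n3, n4, n5}.
States satisfying AG (done → AF (running ∨ ready)): {n0, n1, n2, n3, n4, n5}.
Every state reachable from n0 satisfies done → AF (running ∨ ready).
n0 ∈ Sat(AG (done → AF (running ∨ ready))).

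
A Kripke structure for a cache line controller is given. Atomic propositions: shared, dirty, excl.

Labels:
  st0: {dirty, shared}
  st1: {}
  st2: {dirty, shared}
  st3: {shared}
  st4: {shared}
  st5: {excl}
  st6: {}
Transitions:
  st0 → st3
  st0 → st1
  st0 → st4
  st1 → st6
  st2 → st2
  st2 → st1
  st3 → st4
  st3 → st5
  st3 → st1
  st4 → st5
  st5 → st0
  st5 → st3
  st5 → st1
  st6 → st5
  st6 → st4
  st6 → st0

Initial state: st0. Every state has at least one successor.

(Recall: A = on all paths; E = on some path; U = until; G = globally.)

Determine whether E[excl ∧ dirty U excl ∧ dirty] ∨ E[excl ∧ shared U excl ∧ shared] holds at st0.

Does not hold

States satisfying excl ∧ dirty: ∅.
States satisfying E[excl ∧ dirty U excl ∧ dirty]: ∅.
States satisfying excl ∧ shared: ∅.
States satisfying E[excl ∧ shared U excl ∧ shared]: ∅.
States satisfying E[excl ∧ dirty U excl ∧ dirty] ∨ E[excl ∧ shared U excl ∧ shared]: ∅.
st0 ∉ Sat(E[excl ∧ dirty U excl ∧ dirty] ∨ E[excl ∧ shared U excl ∧ shared]).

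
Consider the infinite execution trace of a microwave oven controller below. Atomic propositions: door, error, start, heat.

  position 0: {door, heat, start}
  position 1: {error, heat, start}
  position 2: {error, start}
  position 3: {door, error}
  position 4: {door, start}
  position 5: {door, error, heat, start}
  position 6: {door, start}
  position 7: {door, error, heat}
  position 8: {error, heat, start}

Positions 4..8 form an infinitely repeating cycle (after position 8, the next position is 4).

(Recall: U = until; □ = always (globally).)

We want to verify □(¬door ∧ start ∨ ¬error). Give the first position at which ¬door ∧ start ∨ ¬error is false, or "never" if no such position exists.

Check ¬door ∧ start ∨ ¬error at each position in order: 0 ✓, 1 ✓, 2 ✓.
At position 3 the labels are {door, error}, so ¬door ∧ start ∨ ¬error is false there. This is the first violation.

3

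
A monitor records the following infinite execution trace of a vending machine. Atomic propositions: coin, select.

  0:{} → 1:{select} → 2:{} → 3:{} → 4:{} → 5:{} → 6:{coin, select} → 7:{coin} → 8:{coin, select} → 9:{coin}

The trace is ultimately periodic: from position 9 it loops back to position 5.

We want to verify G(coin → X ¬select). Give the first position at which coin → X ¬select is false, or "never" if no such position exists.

7

Check coin → X ¬select at each position in order: 0 ✓, 1 ✓, 2 ✓, 3 ✓, 4 ✓, 5 ✓, 6 ✓.
At position 7 the labels are {coin} and the next position 8 has {coin, select}, so coin → X ¬select is false there. This is the first violation.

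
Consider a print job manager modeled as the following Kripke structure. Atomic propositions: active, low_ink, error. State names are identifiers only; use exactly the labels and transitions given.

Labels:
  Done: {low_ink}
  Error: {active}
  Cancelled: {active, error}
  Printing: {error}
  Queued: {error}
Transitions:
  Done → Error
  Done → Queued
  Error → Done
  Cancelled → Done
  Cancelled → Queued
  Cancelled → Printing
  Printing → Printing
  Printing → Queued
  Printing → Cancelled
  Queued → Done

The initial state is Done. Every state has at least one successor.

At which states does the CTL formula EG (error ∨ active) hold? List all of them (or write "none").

{Cancelled, Printing}

States satisfying error ∨ active: {Error, Cancelled, Printing, Queued}.
States satisfying EG (error ∨ active): {Cancelled, Printing}.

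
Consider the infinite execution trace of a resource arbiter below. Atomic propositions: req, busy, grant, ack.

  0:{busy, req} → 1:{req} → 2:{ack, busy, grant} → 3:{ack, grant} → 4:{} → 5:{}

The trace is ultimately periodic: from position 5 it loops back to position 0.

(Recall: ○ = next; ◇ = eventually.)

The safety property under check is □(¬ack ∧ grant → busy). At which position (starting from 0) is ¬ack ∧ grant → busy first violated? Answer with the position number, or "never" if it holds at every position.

¬ack ∧ grant → busy holds at every position 0..5, and those are all the positions the trace ever visits, so the invariant □(¬ack ∧ grant → busy) is never violated.

never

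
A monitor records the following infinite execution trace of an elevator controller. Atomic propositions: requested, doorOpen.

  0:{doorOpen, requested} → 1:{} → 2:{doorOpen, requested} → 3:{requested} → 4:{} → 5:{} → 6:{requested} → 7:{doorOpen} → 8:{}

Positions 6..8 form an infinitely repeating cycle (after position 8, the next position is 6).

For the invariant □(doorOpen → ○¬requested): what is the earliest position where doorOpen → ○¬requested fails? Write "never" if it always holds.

Check doorOpen → ○¬requested at each position in order: 0 ✓, 1 ✓.
At position 2 the labels are {doorOpen, requested} and the next position 3 has {requested}, so doorOpen → ○¬requested is false there. This is the first violation.

2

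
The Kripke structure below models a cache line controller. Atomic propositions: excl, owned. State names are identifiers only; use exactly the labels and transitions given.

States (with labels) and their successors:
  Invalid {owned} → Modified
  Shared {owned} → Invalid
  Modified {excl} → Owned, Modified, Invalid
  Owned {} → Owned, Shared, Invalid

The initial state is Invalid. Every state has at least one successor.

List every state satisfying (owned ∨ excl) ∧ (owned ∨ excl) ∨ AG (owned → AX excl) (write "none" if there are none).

{Invalid, Shared, Modified}

States satisfying owned ∨ excl: {Invalid, Shared, Modified}.
States satisfying (owned ∨ excl) ∧ (owned ∨ excl): {Invalid, Shared, Modified}.
States satisfying owned → AX excl: {Invalid, Modified, Owned}.
States satisfying AG (owned → AX excl): ∅.
States satisfying (owned ∨ excl) ∧ (owned ∨ excl) ∨ AG (owned → AX excl): {Invalid, Shared, Modified}.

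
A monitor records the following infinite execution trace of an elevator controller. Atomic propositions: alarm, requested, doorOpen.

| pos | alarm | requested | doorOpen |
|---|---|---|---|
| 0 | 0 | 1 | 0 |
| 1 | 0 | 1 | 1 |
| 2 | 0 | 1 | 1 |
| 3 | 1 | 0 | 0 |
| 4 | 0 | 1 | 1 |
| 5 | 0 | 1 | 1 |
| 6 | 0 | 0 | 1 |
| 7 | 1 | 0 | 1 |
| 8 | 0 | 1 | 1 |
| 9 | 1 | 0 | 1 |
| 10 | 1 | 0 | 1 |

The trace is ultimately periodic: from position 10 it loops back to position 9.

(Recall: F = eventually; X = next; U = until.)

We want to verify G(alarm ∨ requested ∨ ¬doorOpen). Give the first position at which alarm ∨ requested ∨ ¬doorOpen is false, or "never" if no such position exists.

Check alarm ∨ requested ∨ ¬doorOpen at each position in order: 0 ✓, 1 ✓, 2 ✓, 3 ✓, 4 ✓, 5 ✓.
At position 6 the labels are {doorOpen}, so alarm ∨ requested ∨ ¬doorOpen is false there. This is the first violation.

6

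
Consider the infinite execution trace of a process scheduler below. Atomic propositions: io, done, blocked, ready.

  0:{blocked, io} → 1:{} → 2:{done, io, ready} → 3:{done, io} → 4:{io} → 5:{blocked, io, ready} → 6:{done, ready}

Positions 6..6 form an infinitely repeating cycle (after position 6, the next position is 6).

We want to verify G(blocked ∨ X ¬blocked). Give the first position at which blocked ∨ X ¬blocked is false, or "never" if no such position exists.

4

Check blocked ∨ X ¬blocked at each position in order: 0 ✓, 1 ✓, 2 ✓, 3 ✓.
At position 4 the labels are {io} and the next position 5 has {blocked, io, ready}, so blocked ∨ X ¬blocked is false there. This is the first violation.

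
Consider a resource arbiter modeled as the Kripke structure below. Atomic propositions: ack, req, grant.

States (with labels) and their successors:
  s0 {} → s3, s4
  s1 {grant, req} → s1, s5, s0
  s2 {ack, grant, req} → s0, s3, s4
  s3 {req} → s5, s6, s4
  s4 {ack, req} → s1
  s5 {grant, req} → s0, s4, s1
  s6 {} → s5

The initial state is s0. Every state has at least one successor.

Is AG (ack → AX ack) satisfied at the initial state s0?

No

States satisfying ack → AX ack: {s0, s1, s3, s5, s6}.
States satisfying AG (ack → AX ack): ∅.
s4 is reachable from s0 and violates ack → AX ack, so AG fails at s0.
s0 ∉ Sat(AG (ack → AX ack)).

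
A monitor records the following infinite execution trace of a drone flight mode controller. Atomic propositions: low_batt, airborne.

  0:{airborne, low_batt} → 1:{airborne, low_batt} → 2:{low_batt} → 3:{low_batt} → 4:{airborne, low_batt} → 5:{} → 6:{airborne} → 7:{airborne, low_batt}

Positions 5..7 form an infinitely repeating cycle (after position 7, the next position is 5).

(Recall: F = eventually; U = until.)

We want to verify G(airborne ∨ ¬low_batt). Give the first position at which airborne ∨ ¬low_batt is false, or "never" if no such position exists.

Check airborne ∨ ¬low_batt at each position in order: 0 ✓, 1 ✓.
At position 2 the labels are {low_batt}, so airborne ∨ ¬low_batt is false there. This is the first violation.

2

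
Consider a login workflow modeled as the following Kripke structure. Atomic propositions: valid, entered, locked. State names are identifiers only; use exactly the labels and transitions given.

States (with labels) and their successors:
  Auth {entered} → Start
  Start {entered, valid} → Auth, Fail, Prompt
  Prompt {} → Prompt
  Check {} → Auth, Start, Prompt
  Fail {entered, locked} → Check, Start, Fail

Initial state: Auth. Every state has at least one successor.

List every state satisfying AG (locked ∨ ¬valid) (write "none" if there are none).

{Prompt}

States satisfying locked ∨ ¬valid: {Auth, Prompt, Check, Fail}.
States satisfying AG (locked ∨ ¬valid): {Prompt}.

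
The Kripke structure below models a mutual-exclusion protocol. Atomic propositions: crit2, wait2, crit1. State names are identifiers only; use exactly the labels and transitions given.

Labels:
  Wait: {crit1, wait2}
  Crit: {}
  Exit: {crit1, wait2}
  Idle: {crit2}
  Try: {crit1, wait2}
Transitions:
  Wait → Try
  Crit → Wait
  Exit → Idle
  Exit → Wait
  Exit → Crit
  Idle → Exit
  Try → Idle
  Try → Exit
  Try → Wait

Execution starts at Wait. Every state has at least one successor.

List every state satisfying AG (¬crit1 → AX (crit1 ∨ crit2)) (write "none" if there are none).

{Wait, Crit, Exit, Idle, Try}

States satisfying ¬crit1 → AX (crit1 ∨ crit2): {Wait, Crit, Exit, Idle, Try}.
States satisfying AG (¬crit1 → AX (crit1 ∨ crit2)): {Wait, Crit, Exit, Idle, Try}.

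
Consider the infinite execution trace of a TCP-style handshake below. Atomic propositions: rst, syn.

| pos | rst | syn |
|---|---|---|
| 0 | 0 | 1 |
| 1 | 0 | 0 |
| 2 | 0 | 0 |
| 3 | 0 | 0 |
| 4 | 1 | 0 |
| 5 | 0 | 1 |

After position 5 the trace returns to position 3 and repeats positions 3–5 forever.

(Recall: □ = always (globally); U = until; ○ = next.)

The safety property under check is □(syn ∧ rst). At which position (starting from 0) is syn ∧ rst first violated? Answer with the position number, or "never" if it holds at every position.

0

At position 0 the labels are {syn}, so syn ∧ rst is false there. This is the first violation.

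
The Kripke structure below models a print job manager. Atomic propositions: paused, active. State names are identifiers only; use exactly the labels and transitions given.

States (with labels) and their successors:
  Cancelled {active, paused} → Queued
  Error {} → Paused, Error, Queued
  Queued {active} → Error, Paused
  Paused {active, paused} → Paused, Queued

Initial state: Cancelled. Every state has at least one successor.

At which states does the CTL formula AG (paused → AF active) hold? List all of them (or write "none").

{Cancelled, Error, Queued, Paused}

States satisfying paused → AF active: {Cancelled, Error, Queued, Paused}.
States satisfying AG (paused → AF active): {Cancelled, Error, Queued, Paused}.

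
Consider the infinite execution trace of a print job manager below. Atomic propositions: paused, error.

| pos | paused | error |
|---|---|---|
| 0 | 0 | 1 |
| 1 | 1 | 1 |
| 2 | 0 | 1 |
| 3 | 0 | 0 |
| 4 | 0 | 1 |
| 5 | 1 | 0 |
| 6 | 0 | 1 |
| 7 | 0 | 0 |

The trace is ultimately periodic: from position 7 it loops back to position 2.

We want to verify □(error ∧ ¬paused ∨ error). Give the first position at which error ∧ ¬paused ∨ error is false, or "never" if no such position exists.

Check error ∧ ¬paused ∨ error at each position in order: 0 ✓, 1 ✓, 2 ✓.
At position 3 the labels are {}, so error ∧ ¬paused ∨ error is false there. This is the first violation.

3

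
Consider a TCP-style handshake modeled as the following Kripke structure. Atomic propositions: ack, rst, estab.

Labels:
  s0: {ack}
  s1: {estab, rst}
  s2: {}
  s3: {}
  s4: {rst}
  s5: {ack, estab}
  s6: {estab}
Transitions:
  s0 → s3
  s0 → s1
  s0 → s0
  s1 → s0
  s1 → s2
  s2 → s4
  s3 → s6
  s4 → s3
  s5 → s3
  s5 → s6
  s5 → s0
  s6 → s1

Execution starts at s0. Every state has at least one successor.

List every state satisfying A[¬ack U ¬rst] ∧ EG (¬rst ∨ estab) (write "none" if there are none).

States satisfying ¬ack: {s1, s2, s3, s4, s6}.
States satisfying ¬rst: {s0, s2, s3, s5, s6}.
States satisfying A[¬ack U ¬rst]: {s0, s1, s2, s3, s4, s5, s6}.
States satisfying ¬rst ∨ estab: {s0, s1, s2, s3, s5, s6}.
States satisfying EG (¬rst ∨ estab): {s0, s1, s3, s5, s6}.
States satisfying A[¬ack U ¬rst] ∧ EG (¬rst ∨ estab): {s0, s1, s3, s5, s6}.

{s0, s1, s3, s5, s6}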